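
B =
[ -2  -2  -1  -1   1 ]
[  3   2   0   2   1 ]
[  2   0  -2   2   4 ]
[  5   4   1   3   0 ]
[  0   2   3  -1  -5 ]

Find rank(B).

2

Row reduce to echelon form.
R2 ← R2 + (3/2)·R1: [0, -1, -3/2, 1/2, 5/2]
R3 ← R3 + R1: [0, -2, -3, 1, 5]
R4 ← R4 + (5/2)·R1: [0, -1, -3/2, 1/2, 5/2]
R3 ← R3 − (2)·R2: [0, 0, 0, 0, 0]
R4 ← R4 − R2: [0, 0, 0, 0, 0]
R5 ← R5 + (2)·R2: [0, 0, 0, 0, 0]
Echelon form has 2 nonzero rows, so rank(B) = 2.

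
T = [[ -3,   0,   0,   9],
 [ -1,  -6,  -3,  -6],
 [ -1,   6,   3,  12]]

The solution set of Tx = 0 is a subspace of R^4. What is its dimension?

2

Row reduce to echelon form.
R2 ← R2 − (1/3)·R1: [0, -6, -3, -9]
R3 ← R3 − (1/3)·R1: [0, 6, 3, 9]
R3 ← R3 + R2: [0, 0, 0, 0]
2 nonzero rows, so rank(T) = 2.
T has 4 columns; by rank–nullity, nullity = 4 − 2 = 2.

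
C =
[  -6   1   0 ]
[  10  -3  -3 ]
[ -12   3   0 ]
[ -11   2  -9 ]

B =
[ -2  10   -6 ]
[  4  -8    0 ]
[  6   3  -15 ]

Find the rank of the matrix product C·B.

First compute CB:
[[ 16, -68,  36],
 [-50, 115, -15],
 [ 36, -144,  72],
 [-24, -153, 201]]
Now row reduce the product.
R2 ← R2 + (25/8)·R1: [0, -195/2, 195/2]
R3 ← R3 − (9/4)·R1: [0, 9, -9]
R4 ← R4 + (3/2)·R1: [0, -255, 255]
R3 ← R3 + (6/65)·R2: [0, 0, 0]
R4 ← R4 − (34/13)·R2: [0, 0, 0]
2 nonzero rows, so rank(CB) = 2.

2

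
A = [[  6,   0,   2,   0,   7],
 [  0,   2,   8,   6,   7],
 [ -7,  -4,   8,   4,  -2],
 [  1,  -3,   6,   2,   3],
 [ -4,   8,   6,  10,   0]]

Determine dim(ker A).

1

Row reduce to echelon form.
R3 ← R3 + (7/6)·R1: [0, -4, 31/3, 4, 37/6]
R4 ← R4 − (1/6)·R1: [0, -3, 17/3, 2, 11/6]
R5 ← R5 + (2/3)·R1: [0, 8, 22/3, 10, 14/3]
R3 ← R3 + (2)·R2: [0, 0, 79/3, 16, 121/6]
R4 ← R4 + (3/2)·R2: [0, 0, 53/3, 11, 37/3]
R5 ← R5 − (4)·R2: [0, 0, -74/3, -14, -70/3]
R4 ← R4 − (53/79)·R3: [0, 0, 0, 21/79, -189/158]
R5 ← R5 + (74/79)·R3: [0, 0, 0, 78/79, -351/79]
R5 ← R5 − (26/7)·R4: [0, 0, 0, 0, 0]
4 nonzero rows, so rank(A) = 4.
A has 5 columns; by rank–nullity, nullity = 5 − 4 = 1.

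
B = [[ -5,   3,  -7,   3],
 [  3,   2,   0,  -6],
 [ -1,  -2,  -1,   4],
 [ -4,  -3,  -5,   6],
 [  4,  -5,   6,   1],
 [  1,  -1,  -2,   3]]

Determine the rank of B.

4

Row reduce to echelon form.
R2 ← R2 + (3/5)·R1: [0, 19/5, -21/5, -21/5]
R3 ← R3 − (1/5)·R1: [0, -13/5, 2/5, 17/5]
R4 ← R4 − (4/5)·R1: [0, -27/5, 3/5, 18/5]
R5 ← R5 + (4/5)·R1: [0, -13/5, 2/5, 17/5]
R6 ← R6 + (1/5)·R1: [0, -2/5, -17/5, 18/5]
R3 ← R3 + (13/19)·R2: [0, 0, -47/19, 10/19]
R4 ← R4 + (27/19)·R2: [0, 0, -102/19, -45/19]
R5 ← R5 + (13/19)·R2: [0, 0, -47/19, 10/19]
R6 ← R6 + (2/19)·R2: [0, 0, -73/19, 60/19]
R4 ← R4 − (102/47)·R3: [0, 0, 0, -165/47]
R5 ← R5 − R3: [0, 0, 0, 0]
R6 ← R6 − (73/47)·R3: [0, 0, 0, 110/47]
R6 ← R6 + (2/3)·R4: [0, 0, 0, 0]
Echelon form has 4 nonzero rows, so rank(B) = 4.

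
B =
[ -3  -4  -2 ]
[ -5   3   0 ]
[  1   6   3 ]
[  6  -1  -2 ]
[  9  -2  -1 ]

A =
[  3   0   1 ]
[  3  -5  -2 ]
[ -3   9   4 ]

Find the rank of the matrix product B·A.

3

First compute BA:
[[-15,   2,  -3],
 [ -6, -15, -11],
 [ 12,  -3,   1],
 [ 21, -13,   0],
 [ 24,   1,   9]]
Now row reduce the product.
R2 ← R2 − (2/5)·R1: [0, -79/5, -49/5]
R3 ← R3 + (4/5)·R1: [0, -7/5, -7/5]
R4 ← R4 + (7/5)·R1: [0, -51/5, -21/5]
R5 ← R5 + (8/5)·R1: [0, 21/5, 21/5]
R3 ← R3 − (7/79)·R2: [0, 0, -42/79]
R4 ← R4 − (51/79)·R2: [0, 0, 168/79]
R5 ← R5 + (21/79)·R2: [0, 0, 126/79]
R4 ← R4 + (4)·R3: [0, 0, 0]
R5 ← R5 + (3)·R3: [0, 0, 0]
3 nonzero rows, so rank(BA) = 3.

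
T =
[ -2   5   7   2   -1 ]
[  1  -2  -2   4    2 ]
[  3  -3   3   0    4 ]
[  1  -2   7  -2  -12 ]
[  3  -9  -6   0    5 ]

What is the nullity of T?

Row reduce to echelon form.
R2 ← R2 + (1/2)·R1: [0, 1/2, 3/2, 5, 3/2]
R3 ← R3 + (3/2)·R1: [0, 9/2, 27/2, 3, 5/2]
R4 ← R4 + (1/2)·R1: [0, 1/2, 21/2, -1, -25/2]
R5 ← R5 + (3/2)·R1: [0, -3/2, 9/2, 3, 7/2]
R3 ← R3 − (9)·R2: [0, 0, 0, -42, -11]
R4 ← R4 − R2: [0, 0, 9, -6, -14]
R5 ← R5 + (3)·R2: [0, 0, 9, 18, 8]
Swap R3 ↔ R4
R5 ← R5 − R3: [0, 0, 0, 24, 22]
R5 ← R5 + (4/7)·R4: [0, 0, 0, 0, 110/7]
5 nonzero rows, so rank(T) = 5.
T has 5 columns; by rank–nullity, nullity = 5 − 5 = 0.

0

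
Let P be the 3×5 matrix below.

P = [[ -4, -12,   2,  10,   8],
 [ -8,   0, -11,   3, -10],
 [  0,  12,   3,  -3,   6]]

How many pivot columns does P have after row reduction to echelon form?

3

Row reduce to echelon form.
R2 ← R2 − (2)·R1: [0, 24, -15, -17, -26]
R3 ← R3 − (1/2)·R2: [0, 0, 21/2, 11/2, 19]
Echelon form has 3 nonzero rows, so rank(P) = 3.
Each nonzero row contributes one pivot column: 3 pivot columns.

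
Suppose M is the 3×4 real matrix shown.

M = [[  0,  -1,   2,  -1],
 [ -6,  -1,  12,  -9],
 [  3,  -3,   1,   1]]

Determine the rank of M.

2

Row reduce to echelon form.
Swap R1 ↔ R2
R3 ← R3 + (1/2)·R1: [0, -7/2, 7, -7/2]
R3 ← R3 − (7/2)·R2: [0, 0, 0, 0]
Echelon form has 2 nonzero rows, so rank(M) = 2.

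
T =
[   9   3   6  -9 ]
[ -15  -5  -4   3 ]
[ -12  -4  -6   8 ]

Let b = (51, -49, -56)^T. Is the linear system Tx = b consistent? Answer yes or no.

Row reduce the augmented matrix [T | b].
R2 ← R2 + (5/3)·R1: [0, 0, 6, -12, 36]
R3 ← R3 + (4/3)·R1: [0, 0, 2, -4, 12]
R3 ← R3 − (1/3)·R2: [0, 0, 0, 0, 0]
The echelon form has 2 nonzero rows, and every pivot lies in the first 4 columns, so rank(T) = rank([T|b]) = 2.
The system is consistent.

yes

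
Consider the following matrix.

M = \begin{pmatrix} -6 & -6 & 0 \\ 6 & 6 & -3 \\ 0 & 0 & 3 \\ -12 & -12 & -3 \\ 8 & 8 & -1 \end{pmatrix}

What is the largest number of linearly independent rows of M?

Row reduce to echelon form.
R2 ← R2 + R1: [0, 0, -3]
R4 ← R4 − (2)·R1: [0, 0, -3]
R5 ← R5 + (4/3)·R1: [0, 0, -1]
R3 ← R3 + R2: [0, 0, 0]
R4 ← R4 − R2: [0, 0, 0]
R5 ← R5 − (1/3)·R2: [0, 0, 0]
Echelon form has 2 nonzero rows, so rank(M) = 2.
The rank gives the maximum number of linearly independent rows: 2.

2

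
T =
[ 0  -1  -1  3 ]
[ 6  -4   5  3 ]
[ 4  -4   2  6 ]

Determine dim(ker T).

Row reduce to echelon form.
Swap R1 ↔ R2
R3 ← R3 − (2/3)·R1: [0, -4/3, -4/3, 4]
R3 ← R3 − (4/3)·R2: [0, 0, 0, 0]
2 nonzero rows, so rank(T) = 2.
T has 4 columns; by rank–nullity, nullity = 4 − 2 = 2.

2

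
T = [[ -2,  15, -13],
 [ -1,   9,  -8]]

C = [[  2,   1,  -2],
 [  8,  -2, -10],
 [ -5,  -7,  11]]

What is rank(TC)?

2

First compute TC:
[[181,  59, -289],
 [110,  37, -176]]
Now row reduce the product.
R2 ← R2 − (110/181)·R1: [0, 207/181, -66/181]
2 nonzero rows, so rank(TC) = 2.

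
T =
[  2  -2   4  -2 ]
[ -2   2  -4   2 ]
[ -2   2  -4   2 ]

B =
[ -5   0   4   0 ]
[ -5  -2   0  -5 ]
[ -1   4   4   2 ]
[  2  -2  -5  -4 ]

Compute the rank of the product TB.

1

First compute TB:
[[ -8,  24,  34,  26],
 [  8, -24, -34, -26],
 [  8, -24, -34, -26]]
Now row reduce the product.
R2 ← R2 + R1: [0, 0, 0, 0]
R3 ← R3 + R1: [0, 0, 0, 0]
1 nonzero row, so rank(TB) = 1.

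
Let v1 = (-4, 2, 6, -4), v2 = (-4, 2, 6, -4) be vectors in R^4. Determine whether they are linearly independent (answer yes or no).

no

Form the matrix with these vectors as rows and row reduce.
R2 ← R2 − R1: [0, 0, 0, 0]
1 nonzero row, so the 2 vectors span a space of dimension 1.
Since 1 < 2, the vectors are linearly dependent.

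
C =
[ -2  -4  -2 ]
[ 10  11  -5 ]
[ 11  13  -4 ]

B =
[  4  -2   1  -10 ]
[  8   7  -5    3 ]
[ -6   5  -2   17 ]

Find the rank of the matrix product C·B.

2

First compute CB:
[[-28, -34,  22, -26],
 [158,  32, -35, -152],
 [172,  49, -46, -139]]
Now row reduce the product.
R2 ← R2 + (79/14)·R1: [0, -1119/7, 624/7, -2091/7]
R3 ← R3 + (43/7)·R1: [0, -1119/7, 624/7, -2091/7]
R3 ← R3 − R2: [0, 0, 0, 0]
2 nonzero rows, so rank(CB) = 2.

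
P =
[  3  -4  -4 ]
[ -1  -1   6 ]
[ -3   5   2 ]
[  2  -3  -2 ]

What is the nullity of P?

1

Row reduce to echelon form.
R2 ← R2 + (1/3)·R1: [0, -7/3, 14/3]
R3 ← R3 + R1: [0, 1, -2]
R4 ← R4 − (2/3)·R1: [0, -1/3, 2/3]
R3 ← R3 + (3/7)·R2: [0, 0, 0]
R4 ← R4 − (1/7)·R2: [0, 0, 0]
2 nonzero rows, so rank(P) = 2.
P has 3 columns; by rank–nullity, nullity = 3 − 2 = 1.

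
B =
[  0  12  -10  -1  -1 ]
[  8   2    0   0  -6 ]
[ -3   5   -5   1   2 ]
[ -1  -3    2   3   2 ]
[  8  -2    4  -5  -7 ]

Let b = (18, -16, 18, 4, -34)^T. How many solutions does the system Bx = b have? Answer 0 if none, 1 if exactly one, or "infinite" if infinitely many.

infinite

Row reduce the augmented matrix [B | b].
Swap R1 ↔ R2
R3 ← R3 + (3/8)·R1: [0, 23/4, -5, 1, -1/4, 12]
R4 ← R4 + (1/8)·R1: [0, -11/4, 2, 3, 5/4, 2]
R5 ← R5 − R1: [0, -4, 4, -5, -1, -18]
R3 ← R3 − (23/48)·R2: [0, 0, -5/24, 71/48, 11/48, 27/8]
R4 ← R4 + (11/48)·R2: [0, 0, -7/24, 133/48, 49/48, 49/8]
R5 ← R5 + (1/3)·R2: [0, 0, 2/3, -16/3, -4/3, -12]
R4 ← R4 − (7/5)·R3: [0, 0, 0, 7/10, 7/10, 7/5]
R5 ← R5 + (16/5)·R3: [0, 0, 0, -3/5, -3/5, -6/5]
R5 ← R5 + (6/7)·R4: [0, 0, 0, 0, 0, 0]
The echelon form has 4 nonzero rows, and every pivot lies in the first 5 columns, so rank(B) = rank([B|b]) = 4.
The system is consistent.
rank = 4 < 5 unknowns, so there are infinitely many solutions.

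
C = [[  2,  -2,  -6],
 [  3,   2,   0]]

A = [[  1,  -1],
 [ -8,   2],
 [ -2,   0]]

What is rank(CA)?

2

First compute CA:
[[ 30,  -6],
 [-13,   1]]
Now row reduce the product.
R2 ← R2 + (13/30)·R1: [0, -8/5]
2 nonzero rows, so rank(CA) = 2.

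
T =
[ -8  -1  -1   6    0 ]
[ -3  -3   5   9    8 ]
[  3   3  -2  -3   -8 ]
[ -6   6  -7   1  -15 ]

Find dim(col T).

4

Row reduce to echelon form.
R2 ← R2 − (3/8)·R1: [0, -21/8, 43/8, 27/4, 8]
R3 ← R3 + (3/8)·R1: [0, 21/8, -19/8, -3/4, -8]
R4 ← R4 − (3/4)·R1: [0, 27/4, -25/4, -7/2, -15]
R3 ← R3 + R2: [0, 0, 3, 6, 0]
R4 ← R4 + (18/7)·R2: [0, 0, 53/7, 97/7, 39/7]
R4 ← R4 − (53/21)·R3: [0, 0, 0, -9/7, 39/7]
Echelon form has 4 nonzero rows, so rank(T) = 4.
The column space has dimension equal to the rank: 4.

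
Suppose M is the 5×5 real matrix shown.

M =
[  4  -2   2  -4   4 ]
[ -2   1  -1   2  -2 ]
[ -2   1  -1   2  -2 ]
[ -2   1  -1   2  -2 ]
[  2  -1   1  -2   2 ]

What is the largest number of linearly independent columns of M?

1

Row reduce to echelon form.
R2 ← R2 + (1/2)·R1: [0, 0, 0, 0, 0]
R3 ← R3 + (1/2)·R1: [0, 0, 0, 0, 0]
R4 ← R4 + (1/2)·R1: [0, 0, 0, 0, 0]
R5 ← R5 − (1/2)·R1: [0, 0, 0, 0, 0]
Echelon form has 1 nonzero row, so rank(M) = 1.
The rank gives the maximum number of linearly independent columns: 1.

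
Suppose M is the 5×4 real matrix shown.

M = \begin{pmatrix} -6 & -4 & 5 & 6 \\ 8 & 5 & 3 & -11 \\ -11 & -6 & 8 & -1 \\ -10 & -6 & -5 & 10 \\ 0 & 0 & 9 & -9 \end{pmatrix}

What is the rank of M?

4

Row reduce to echelon form.
R2 ← R2 + (4/3)·R1: [0, -1/3, 29/3, -3]
R3 ← R3 − (11/6)·R1: [0, 4/3, -7/6, -12]
R4 ← R4 − (5/3)·R1: [0, 2/3, -40/3, 0]
R3 ← R3 + (4)·R2: [0, 0, 75/2, -24]
R4 ← R4 + (2)·R2: [0, 0, 6, -6]
R4 ← R4 − (4/25)·R3: [0, 0, 0, -54/25]
R5 ← R5 − (6/25)·R3: [0, 0, 0, -81/25]
R5 ← R5 − (3/2)·R4: [0, 0, 0, 0]
Echelon form has 4 nonzero rows, so rank(M) = 4.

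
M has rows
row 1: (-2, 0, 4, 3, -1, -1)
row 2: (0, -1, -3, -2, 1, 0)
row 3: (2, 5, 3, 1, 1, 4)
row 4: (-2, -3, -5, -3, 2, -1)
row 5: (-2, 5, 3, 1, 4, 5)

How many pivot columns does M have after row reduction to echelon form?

3

Row reduce to echelon form.
R3 ← R3 + R1: [0, 5, 7, 4, 0, 3]
R4 ← R4 − R1: [0, -3, -9, -6, 3, 0]
R5 ← R5 − R1: [0, 5, -1, -2, 5, 6]
R3 ← R3 + (5)·R2: [0, 0, -8, -6, 5, 3]
R4 ← R4 − (3)·R2: [0, 0, 0, 0, 0, 0]
R5 ← R5 + (5)·R2: [0, 0, -16, -12, 10, 6]
R5 ← R5 − (2)·R3: [0, 0, 0, 0, 0, 0]
Echelon form has 3 nonzero rows, so rank(M) = 3.
Each nonzero row contributes one pivot column: 3 pivot columns.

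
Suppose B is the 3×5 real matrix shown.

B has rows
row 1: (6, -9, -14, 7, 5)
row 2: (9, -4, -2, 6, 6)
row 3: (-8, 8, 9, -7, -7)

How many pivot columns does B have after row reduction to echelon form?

Row reduce to echelon form.
R2 ← R2 − (3/2)·R1: [0, 19/2, 19, -9/2, -3/2]
R3 ← R3 + (4/3)·R1: [0, -4, -29/3, 7/3, -1/3]
R3 ← R3 + (8/19)·R2: [0, 0, -5/3, 25/57, -55/57]
Echelon form has 3 nonzero rows, so rank(B) = 3.
Each nonzero row contributes one pivot column: 3 pivot columns.

3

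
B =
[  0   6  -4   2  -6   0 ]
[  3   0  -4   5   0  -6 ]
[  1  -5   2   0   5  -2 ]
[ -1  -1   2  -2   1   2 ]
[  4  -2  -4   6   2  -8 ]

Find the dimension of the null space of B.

4

Row reduce to echelon form.
Swap R1 ↔ R2
R3 ← R3 − (1/3)·R1: [0, -5, 10/3, -5/3, 5, 0]
R4 ← R4 + (1/3)·R1: [0, -1, 2/3, -1/3, 1, 0]
R5 ← R5 − (4/3)·R1: [0, -2, 4/3, -2/3, 2, 0]
R3 ← R3 + (5/6)·R2: [0, 0, 0, 0, 0, 0]
R4 ← R4 + (1/6)·R2: [0, 0, 0, 0, 0, 0]
R5 ← R5 + (1/3)·R2: [0, 0, 0, 0, 0, 0]
2 nonzero rows, so rank(B) = 2.
B has 6 columns; by rank–nullity, nullity = 6 − 2 = 4.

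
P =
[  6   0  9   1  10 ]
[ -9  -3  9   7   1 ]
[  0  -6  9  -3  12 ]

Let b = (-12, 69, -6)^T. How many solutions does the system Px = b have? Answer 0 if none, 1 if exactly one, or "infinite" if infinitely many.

infinite

Row reduce the augmented matrix [P | b].
R2 ← R2 + (3/2)·R1: [0, -3, 45/2, 17/2, 16, 51]
R3 ← R3 − (2)·R2: [0, 0, -36, -20, -20, -108]
The echelon form has 3 nonzero rows, and every pivot lies in the first 5 columns, so rank(P) = rank([P|b]) = 3.
The system is consistent.
rank = 3 < 5 unknowns, so there are infinitely many solutions.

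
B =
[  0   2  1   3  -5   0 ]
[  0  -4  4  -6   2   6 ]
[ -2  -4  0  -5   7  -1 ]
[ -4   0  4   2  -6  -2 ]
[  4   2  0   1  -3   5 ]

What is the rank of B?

Row reduce to echelon form.
Swap R1 ↔ R3
R4 ← R4 − (2)·R1: [0, 8, 4, 12, -20, 0]
R5 ← R5 + (2)·R1: [0, -6, 0, -9, 11, 3]
R3 ← R3 + (1/2)·R2: [0, 0, 3, 0, -4, 3]
R4 ← R4 + (2)·R2: [0, 0, 12, 0, -16, 12]
R5 ← R5 − (3/2)·R2: [0, 0, -6, 0, 8, -6]
R4 ← R4 − (4)·R3: [0, 0, 0, 0, 0, 0]
R5 ← R5 + (2)·R3: [0, 0, 0, 0, 0, 0]
Echelon form has 3 nonzero rows, so rank(B) = 3.

3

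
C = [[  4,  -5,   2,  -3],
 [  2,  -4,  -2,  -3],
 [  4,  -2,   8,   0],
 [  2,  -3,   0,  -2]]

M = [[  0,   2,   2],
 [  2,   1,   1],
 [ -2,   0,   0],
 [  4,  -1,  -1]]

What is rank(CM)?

First compute CM:
[[-26,   6,   6],
 [-16,   3,   3],
 [-20,   6,   6],
 [-14,   3,   3]]
Now row reduce the product.
R2 ← R2 − (8/13)·R1: [0, -9/13, -9/13]
R3 ← R3 − (10/13)·R1: [0, 18/13, 18/13]
R4 ← R4 − (7/13)·R1: [0, -3/13, -3/13]
R3 ← R3 + (2)·R2: [0, 0, 0]
R4 ← R4 − (1/3)·R2: [0, 0, 0]
2 nonzero rows, so rank(CM) = 2.

2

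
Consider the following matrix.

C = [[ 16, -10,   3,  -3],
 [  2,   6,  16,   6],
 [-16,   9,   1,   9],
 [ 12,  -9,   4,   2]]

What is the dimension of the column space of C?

Row reduce to echelon form.
R2 ← R2 − (1/8)·R1: [0, 29/4, 125/8, 51/8]
R3 ← R3 + R1: [0, -1, 4, 6]
R4 ← R4 − (3/4)·R1: [0, -3/2, 7/4, 17/4]
R3 ← R3 + (4/29)·R2: [0, 0, 357/58, 399/58]
R4 ← R4 + (6/29)·R2: [0, 0, 289/58, 323/58]
R4 ← R4 − (17/21)·R3: [0, 0, 0, 0]
Echelon form has 3 nonzero rows, so rank(C) = 3.
The column space has dimension equal to the rank: 3.

3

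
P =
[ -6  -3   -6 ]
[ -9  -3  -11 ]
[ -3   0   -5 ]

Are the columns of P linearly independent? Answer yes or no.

Row reduce P to echelon form.
R2 ← R2 − (3/2)·R1: [0, 3/2, -2]
R3 ← R3 − (1/2)·R1: [0, 3/2, -2]
R3 ← R3 − R2: [0, 0, 0]
2 pivots among 3 columns.
Only 2 < 3 pivot columns, so the columns are linearly dependent.

no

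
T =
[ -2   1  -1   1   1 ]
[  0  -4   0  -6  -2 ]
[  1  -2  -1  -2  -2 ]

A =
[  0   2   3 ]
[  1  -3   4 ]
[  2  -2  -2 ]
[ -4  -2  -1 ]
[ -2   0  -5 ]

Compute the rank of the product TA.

3

First compute TA:
[[ -7,  -7,  -6],
 [ 24,  24,   0],
 [  8,  14,   9]]
Now row reduce the product.
R2 ← R2 + (24/7)·R1: [0, 0, -144/7]
R3 ← R3 + (8/7)·R1: [0, 6, 15/7]
Swap R2 ↔ R3
3 nonzero rows, so rank(TA) = 3.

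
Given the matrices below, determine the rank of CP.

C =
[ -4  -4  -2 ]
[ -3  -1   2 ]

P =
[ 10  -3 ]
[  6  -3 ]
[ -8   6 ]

2

First compute CP:
[[-48,  12],
 [-52,  24]]
Now row reduce the product.
R2 ← R2 − (13/12)·R1: [0, 11]
2 nonzero rows, so rank(CP) = 2.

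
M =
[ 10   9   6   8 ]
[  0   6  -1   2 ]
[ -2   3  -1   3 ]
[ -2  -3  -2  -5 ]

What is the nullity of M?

1

Row reduce to echelon form.
R3 ← R3 + (1/5)·R1: [0, 24/5, 1/5, 23/5]
R4 ← R4 + (1/5)·R1: [0, -6/5, -4/5, -17/5]
R3 ← R3 − (4/5)·R2: [0, 0, 1, 3]
R4 ← R4 + (1/5)·R2: [0, 0, -1, -3]
R4 ← R4 + R3: [0, 0, 0, 0]
3 nonzero rows, so rank(M) = 3.
M has 4 columns; by rank–nullity, nullity = 4 − 3 = 1.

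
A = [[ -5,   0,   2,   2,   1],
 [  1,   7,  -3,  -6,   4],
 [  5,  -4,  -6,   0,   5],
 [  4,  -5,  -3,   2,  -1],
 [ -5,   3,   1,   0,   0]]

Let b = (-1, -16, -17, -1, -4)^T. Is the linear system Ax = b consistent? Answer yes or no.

yes

Row reduce the augmented matrix [A | b].
R2 ← R2 + (1/5)·R1: [0, 7, -13/5, -28/5, 21/5, -81/5]
R3 ← R3 + R1: [0, -4, -4, 2, 6, -18]
R4 ← R4 + (4/5)·R1: [0, -5, -7/5, 18/5, -1/5, -9/5]
R5 ← R5 − R1: [0, 3, -1, -2, -1, -3]
R3 ← R3 + (4/7)·R2: [0, 0, -192/35, -6/5, 42/5, -954/35]
R4 ← R4 + (5/7)·R2: [0, 0, -114/35, -2/5, 14/5, -468/35]
R5 ← R5 − (3/7)·R2: [0, 0, 4/35, 2/5, -14/5, 138/35]
R4 ← R4 − (19/32)·R3: [0, 0, 0, 5/16, -35/16, 45/16]
R5 ← R5 + (1/48)·R3: [0, 0, 0, 3/8, -21/8, 27/8]
R5 ← R5 − (6/5)·R4: [0, 0, 0, 0, 0, 0]
The echelon form has 4 nonzero rows, and every pivot lies in the first 5 columns, so rank(A) = rank([A|b]) = 4.
The system is consistent.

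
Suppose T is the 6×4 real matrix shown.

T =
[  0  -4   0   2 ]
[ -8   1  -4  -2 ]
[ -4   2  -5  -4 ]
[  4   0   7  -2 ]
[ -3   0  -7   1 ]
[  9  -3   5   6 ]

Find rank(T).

4

Row reduce to echelon form.
Swap R1 ↔ R2
R3 ← R3 − (1/2)·R1: [0, 3/2, -3, -3]
R4 ← R4 + (1/2)·R1: [0, 1/2, 5, -3]
R5 ← R5 − (3/8)·R1: [0, -3/8, -11/2, 7/4]
R6 ← R6 + (9/8)·R1: [0, -15/8, 1/2, 15/4]
R3 ← R3 + (3/8)·R2: [0, 0, -3, -9/4]
R4 ← R4 + (1/8)·R2: [0, 0, 5, -11/4]
R5 ← R5 − (3/32)·R2: [0, 0, -11/2, 25/16]
R6 ← R6 − (15/32)·R2: [0, 0, 1/2, 45/16]
R4 ← R4 + (5/3)·R3: [0, 0, 0, -13/2]
R5 ← R5 − (11/6)·R3: [0, 0, 0, 91/16]
R6 ← R6 + (1/6)·R3: [0, 0, 0, 39/16]
R5 ← R5 + (7/8)·R4: [0, 0, 0, 0]
R6 ← R6 + (3/8)·R4: [0, 0, 0, 0]
Echelon form has 4 nonzero rows, so rank(T) = 4.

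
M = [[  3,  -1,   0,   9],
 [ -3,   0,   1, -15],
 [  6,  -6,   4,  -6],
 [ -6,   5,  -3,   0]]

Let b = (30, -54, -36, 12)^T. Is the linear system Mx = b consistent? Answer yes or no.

Row reduce the augmented matrix [M | b].
R2 ← R2 + R1: [0, -1, 1, -6, -24]
R3 ← R3 − (2)·R1: [0, -4, 4, -24, -96]
R4 ← R4 + (2)·R1: [0, 3, -3, 18, 72]
R3 ← R3 − (4)·R2: [0, 0, 0, 0, 0]
R4 ← R4 + (3)·R2: [0, 0, 0, 0, 0]
The echelon form has 2 nonzero rows, and every pivot lies in the first 4 columns, so rank(M) = rank([M|b]) = 2.
The system is consistent.

yes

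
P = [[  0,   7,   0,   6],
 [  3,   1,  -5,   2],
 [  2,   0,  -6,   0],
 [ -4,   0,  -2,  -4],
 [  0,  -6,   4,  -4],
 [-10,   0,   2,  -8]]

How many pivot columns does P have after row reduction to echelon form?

Row reduce to echelon form.
Swap R1 ↔ R2
R3 ← R3 − (2/3)·R1: [0, -2/3, -8/3, -4/3]
R4 ← R4 + (4/3)·R1: [0, 4/3, -26/3, -4/3]
R6 ← R6 + (10/3)·R1: [0, 10/3, -44/3, -4/3]
R3 ← R3 + (2/21)·R2: [0, 0, -8/3, -16/21]
R4 ← R4 − (4/21)·R2: [0, 0, -26/3, -52/21]
R5 ← R5 + (6/7)·R2: [0, 0, 4, 8/7]
R6 ← R6 − (10/21)·R2: [0, 0, -44/3, -88/21]
R4 ← R4 − (13/4)·R3: [0, 0, 0, 0]
R5 ← R5 + (3/2)·R3: [0, 0, 0, 0]
R6 ← R6 − (11/2)·R3: [0, 0, 0, 0]
Echelon form has 3 nonzero rows, so rank(P) = 3.
Each nonzero row contributes one pivot column: 3 pivot columns.

3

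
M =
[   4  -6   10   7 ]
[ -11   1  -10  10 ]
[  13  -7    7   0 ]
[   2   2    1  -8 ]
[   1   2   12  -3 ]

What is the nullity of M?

Row reduce to echelon form.
R2 ← R2 + (11/4)·R1: [0, -31/2, 35/2, 117/4]
R3 ← R3 − (13/4)·R1: [0, 25/2, -51/2, -91/4]
R4 ← R4 − (1/2)·R1: [0, 5, -4, -23/2]
R5 ← R5 − (1/4)·R1: [0, 7/2, 19/2, -19/4]
R3 ← R3 + (25/31)·R2: [0, 0, -353/31, 26/31]
R4 ← R4 + (10/31)·R2: [0, 0, 51/31, -64/31]
R5 ← R5 + (7/31)·R2: [0, 0, 417/31, 115/62]
R4 ← R4 + (51/353)·R3: [0, 0, 0, -686/353]
R5 ← R5 + (417/353)·R3: [0, 0, 0, 2009/706]
R5 ← R5 + (41/28)·R4: [0, 0, 0, 0]
4 nonzero rows, so rank(M) = 4.
M has 4 columns; by rank–nullity, nullity = 4 − 4 = 0.

0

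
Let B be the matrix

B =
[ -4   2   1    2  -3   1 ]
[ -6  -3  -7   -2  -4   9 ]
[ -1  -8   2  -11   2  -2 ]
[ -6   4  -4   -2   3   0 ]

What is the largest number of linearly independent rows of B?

Row reduce to echelon form.
R2 ← R2 − (3/2)·R1: [0, -6, -17/2, -5, 1/2, 15/2]
R3 ← R3 − (1/4)·R1: [0, -17/2, 7/4, -23/2, 11/4, -9/4]
R4 ← R4 − (3/2)·R1: [0, 1, -11/2, -5, 15/2, -3/2]
R3 ← R3 − (17/12)·R2: [0, 0, 331/24, -53/12, 49/24, -103/8]
R4 ← R4 + (1/6)·R2: [0, 0, -83/12, -35/6, 91/12, -1/4]
R4 ← R4 + (166/331)·R3: [0, 0, 0, -2664/331, 2849/331, -2220/331]
Echelon form has 4 nonzero rows, so rank(B) = 4.
The rank gives the maximum number of linearly independent rows: 4.

4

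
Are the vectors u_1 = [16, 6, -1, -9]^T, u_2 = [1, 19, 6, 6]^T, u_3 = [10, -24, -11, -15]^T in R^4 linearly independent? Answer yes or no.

Form the matrix with these vectors as rows and row reduce.
R2 ← R2 − (1/16)·R1: [0, 149/8, 97/16, 105/16]
R3 ← R3 − (5/8)·R1: [0, -111/4, -83/8, -75/8]
R3 ← R3 + (222/149)·R2: [0, 0, -200/149, 60/149]
3 nonzero rows, so the 3 vectors span a space of dimension 3.
Since 3 = 3, the vectors are linearly independent.

yes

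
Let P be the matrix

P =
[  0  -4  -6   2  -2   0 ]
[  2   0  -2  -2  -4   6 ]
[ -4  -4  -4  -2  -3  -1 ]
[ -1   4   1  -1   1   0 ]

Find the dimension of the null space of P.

Row reduce to echelon form.
Swap R1 ↔ R2
R3 ← R3 + (2)·R1: [0, -4, -8, -6, -11, 11]
R4 ← R4 + (1/2)·R1: [0, 4, 0, -2, -1, 3]
R3 ← R3 − R2: [0, 0, -2, -8, -9, 11]
R4 ← R4 + R2: [0, 0, -6, 0, -3, 3]
R4 ← R4 − (3)·R3: [0, 0, 0, 24, 24, -30]
4 nonzero rows, so rank(P) = 4.
P has 6 columns; by rank–nullity, nullity = 6 − 4 = 2.

2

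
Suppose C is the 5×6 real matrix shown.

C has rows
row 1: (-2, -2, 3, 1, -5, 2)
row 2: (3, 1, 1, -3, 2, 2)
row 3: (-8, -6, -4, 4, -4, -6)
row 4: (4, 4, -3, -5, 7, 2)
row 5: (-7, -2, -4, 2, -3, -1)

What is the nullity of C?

Row reduce to echelon form.
R2 ← R2 + (3/2)·R1: [0, -2, 11/2, -3/2, -11/2, 5]
R3 ← R3 − (4)·R1: [0, 2, -16, 0, 16, -14]
R4 ← R4 + (2)·R1: [0, 0, 3, -3, -3, 6]
R5 ← R5 − (7/2)·R1: [0, 5, -29/2, -3/2, 29/2, -8]
R3 ← R3 + R2: [0, 0, -21/2, -3/2, 21/2, -9]
R5 ← R5 + (5/2)·R2: [0, 0, -3/4, -21/4, 3/4, 9/2]
R4 ← R4 + (2/7)·R3: [0, 0, 0, -24/7, 0, 24/7]
R5 ← R5 − (1/14)·R3: [0, 0, 0, -36/7, 0, 36/7]
R5 ← R5 − (3/2)·R4: [0, 0, 0, 0, 0, 0]
4 nonzero rows, so rank(C) = 4.
C has 6 columns; by rank–nullity, nullity = 6 − 4 = 2.

2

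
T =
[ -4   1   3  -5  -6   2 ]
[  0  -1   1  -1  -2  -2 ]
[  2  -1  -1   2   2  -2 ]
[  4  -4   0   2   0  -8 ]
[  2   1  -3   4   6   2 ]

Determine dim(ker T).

4

Row reduce to echelon form.
R3 ← R3 + (1/2)·R1: [0, -1/2, 1/2, -1/2, -1, -1]
R4 ← R4 + R1: [0, -3, 3, -3, -6, -6]
R5 ← R5 + (1/2)·R1: [0, 3/2, -3/2, 3/2, 3, 3]
R3 ← R3 − (1/2)·R2: [0, 0, 0, 0, 0, 0]
R4 ← R4 − (3)·R2: [0, 0, 0, 0, 0, 0]
R5 ← R5 + (3/2)·R2: [0, 0, 0, 0, 0, 0]
2 nonzero rows, so rank(T) = 2.
T has 6 columns; by rank–nullity, nullity = 6 − 2 = 4.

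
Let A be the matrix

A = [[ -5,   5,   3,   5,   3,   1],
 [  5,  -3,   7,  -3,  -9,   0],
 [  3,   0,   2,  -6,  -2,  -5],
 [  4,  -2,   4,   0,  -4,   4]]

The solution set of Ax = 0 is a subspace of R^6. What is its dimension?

2

Row reduce to echelon form.
R2 ← R2 + R1: [0, 2, 10, 2, -6, 1]
R3 ← R3 + (3/5)·R1: [0, 3, 19/5, -3, -1/5, -22/5]
R4 ← R4 + (4/5)·R1: [0, 2, 32/5, 4, -8/5, 24/5]
R3 ← R3 − (3/2)·R2: [0, 0, -56/5, -6, 44/5, -59/10]
R4 ← R4 − R2: [0, 0, -18/5, 2, 22/5, 19/5]
R4 ← R4 − (9/28)·R3: [0, 0, 0, 55/14, 11/7, 319/56]
4 nonzero rows, so rank(A) = 4.
A has 6 columns; by rank–nullity, nullity = 6 − 4 = 2.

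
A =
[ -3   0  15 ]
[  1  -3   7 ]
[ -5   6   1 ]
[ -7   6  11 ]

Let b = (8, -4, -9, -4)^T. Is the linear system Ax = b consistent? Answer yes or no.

no

Row reduce the augmented matrix [A | b].
R2 ← R2 + (1/3)·R1: [0, -3, 12, -4/3]
R3 ← R3 − (5/3)·R1: [0, 6, -24, -67/3]
R4 ← R4 − (7/3)·R1: [0, 6, -24, -68/3]
R3 ← R3 + (2)·R2: [0, 0, 0, -25]
R4 ← R4 + (2)·R2: [0, 0, 0, -76/3]
R4 ← R4 − (76/75)·R3: [0, 0, 0, 0]
The echelon form has 3 nonzero rows; the last pivot sits in the augmented column, so rank(A) = 2 but rank([A|b]) = 3.
Since the ranks differ, the system is inconsistent.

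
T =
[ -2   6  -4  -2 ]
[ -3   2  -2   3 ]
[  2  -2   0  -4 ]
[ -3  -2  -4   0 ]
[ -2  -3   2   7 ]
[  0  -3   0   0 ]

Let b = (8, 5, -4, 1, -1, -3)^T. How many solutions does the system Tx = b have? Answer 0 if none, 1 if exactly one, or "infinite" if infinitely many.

Row reduce the augmented matrix [T | b].
R2 ← R2 − (3/2)·R1: [0, -7, 4, 6, -7]
R3 ← R3 + R1: [0, 4, -4, -6, 4]
R4 ← R4 − (3/2)·R1: [0, -11, 2, 3, -11]
R5 ← R5 − R1: [0, -9, 6, 9, -9]
R3 ← R3 + (4/7)·R2: [0, 0, -12/7, -18/7, 0]
R4 ← R4 − (11/7)·R2: [0, 0, -30/7, -45/7, 0]
R5 ← R5 − (9/7)·R2: [0, 0, 6/7, 9/7, 0]
R6 ← R6 − (3/7)·R2: [0, 0, -12/7, -18/7, 0]
R4 ← R4 − (5/2)·R3: [0, 0, 0, 0, 0]
R5 ← R5 + (1/2)·R3: [0, 0, 0, 0, 0]
R6 ← R6 − R3: [0, 0, 0, 0, 0]
The echelon form has 3 nonzero rows, and every pivot lies in the first 4 columns, so rank(T) = rank([T|b]) = 3.
The system is consistent.
rank = 3 < 4 unknowns, so there are infinitely many solutions.

infinite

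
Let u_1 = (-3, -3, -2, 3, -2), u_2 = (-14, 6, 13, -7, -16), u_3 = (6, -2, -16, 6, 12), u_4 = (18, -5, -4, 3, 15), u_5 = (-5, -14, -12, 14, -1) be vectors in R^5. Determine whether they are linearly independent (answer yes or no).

no

Form the matrix with these vectors as rows and row reduce.
R2 ← R2 − (14/3)·R1: [0, 20, 67/3, -21, -20/3]
R3 ← R3 + (2)·R1: [0, -8, -20, 12, 8]
R4 ← R4 + (6)·R1: [0, -23, -16, 21, 3]
R5 ← R5 − (5/3)·R1: [0, -9, -26/3, 9, 7/3]
R3 ← R3 + (2/5)·R2: [0, 0, -166/15, 18/5, 16/3]
R4 ← R4 + (23/20)·R2: [0, 0, 581/60, -63/20, -14/3]
R5 ← R5 + (9/20)·R2: [0, 0, 83/60, -9/20, -2/3]
R4 ← R4 + (7/8)·R3: [0, 0, 0, 0, 0]
R5 ← R5 + (1/8)·R3: [0, 0, 0, 0, 0]
3 nonzero rows, so the 5 vectors span a space of dimension 3.
Since 3 < 5, the vectors are linearly dependent.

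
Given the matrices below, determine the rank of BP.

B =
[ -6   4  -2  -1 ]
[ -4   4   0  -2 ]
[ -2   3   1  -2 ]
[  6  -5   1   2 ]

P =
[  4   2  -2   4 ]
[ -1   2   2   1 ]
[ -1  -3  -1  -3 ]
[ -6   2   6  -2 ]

2

First compute BP:
[[-20,   0,  16, -12],
 [ -8,  -4,   4,  -8],
 [  0,  -5,  -3,  -4],
 [ 16,   3, -11,  12]]
Now row reduce the product.
R2 ← R2 − (2/5)·R1: [0, -4, -12/5, -16/5]
R4 ← R4 + (4/5)·R1: [0, 3, 9/5, 12/5]
R3 ← R3 − (5/4)·R2: [0, 0, 0, 0]
R4 ← R4 + (3/4)·R2: [0, 0, 0, 0]
2 nonzero rows, so rank(BP) = 2.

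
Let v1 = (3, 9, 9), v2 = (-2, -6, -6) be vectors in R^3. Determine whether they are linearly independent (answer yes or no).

no

Form the matrix with these vectors as rows and row reduce.
R2 ← R2 + (2/3)·R1: [0, 0, 0]
1 nonzero row, so the 2 vectors span a space of dimension 1.
Since 1 < 2, the vectors are linearly dependent.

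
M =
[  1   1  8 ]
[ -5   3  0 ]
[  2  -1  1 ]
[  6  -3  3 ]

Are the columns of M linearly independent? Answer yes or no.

no

Row reduce M to echelon form.
R2 ← R2 + (5)·R1: [0, 8, 40]
R3 ← R3 − (2)·R1: [0, -3, -15]
R4 ← R4 − (6)·R1: [0, -9, -45]
R3 ← R3 + (3/8)·R2: [0, 0, 0]
R4 ← R4 + (9/8)·R2: [0, 0, 0]
2 pivots among 3 columns.
Only 2 < 3 pivot columns, so the columns are linearly dependent.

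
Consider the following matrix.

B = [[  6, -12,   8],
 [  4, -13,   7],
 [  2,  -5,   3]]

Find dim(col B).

Row reduce to echelon form.
R2 ← R2 − (2/3)·R1: [0, -5, 5/3]
R3 ← R3 − (1/3)·R1: [0, -1, 1/3]
R3 ← R3 − (1/5)·R2: [0, 0, 0]
Echelon form has 2 nonzero rows, so rank(B) = 2.
The column space has dimension equal to the rank: 2.

2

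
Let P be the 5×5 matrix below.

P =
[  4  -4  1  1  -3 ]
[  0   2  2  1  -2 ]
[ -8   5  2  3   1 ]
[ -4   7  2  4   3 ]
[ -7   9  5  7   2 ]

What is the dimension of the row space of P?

5

Row reduce to echelon form.
R3 ← R3 + (2)·R1: [0, -3, 4, 5, -5]
R4 ← R4 + R1: [0, 3, 3, 5, 0]
R5 ← R5 + (7/4)·R1: [0, 2, 27/4, 35/4, -13/4]
R3 ← R3 + (3/2)·R2: [0, 0, 7, 13/2, -8]
R4 ← R4 − (3/2)·R2: [0, 0, 0, 7/2, 3]
R5 ← R5 − R2: [0, 0, 19/4, 31/4, -5/4]
R5 ← R5 − (19/28)·R3: [0, 0, 0, 187/56, 117/28]
R5 ← R5 − (187/196)·R4: [0, 0, 0, 0, 129/98]
Echelon form has 5 nonzero rows, so rank(P) = 5.
The row space has dimension equal to the rank: 5.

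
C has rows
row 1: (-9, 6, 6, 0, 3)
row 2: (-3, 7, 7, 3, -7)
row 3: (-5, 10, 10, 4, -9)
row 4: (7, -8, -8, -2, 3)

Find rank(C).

2

Row reduce to echelon form.
R2 ← R2 − (1/3)·R1: [0, 5, 5, 3, -8]
R3 ← R3 − (5/9)·R1: [0, 20/3, 20/3, 4, -32/3]
R4 ← R4 + (7/9)·R1: [0, -10/3, -10/3, -2, 16/3]
R3 ← R3 − (4/3)·R2: [0, 0, 0, 0, 0]
R4 ← R4 + (2/3)·R2: [0, 0, 0, 0, 0]
Echelon form has 2 nonzero rows, so rank(C) = 2.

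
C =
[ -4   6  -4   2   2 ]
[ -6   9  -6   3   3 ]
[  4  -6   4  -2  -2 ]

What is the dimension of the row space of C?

Row reduce to echelon form.
R2 ← R2 − (3/2)·R1: [0, 0, 0, 0, 0]
R3 ← R3 + R1: [0, 0, 0, 0, 0]
Echelon form has 1 nonzero row, so rank(C) = 1.
The row space has dimension equal to the rank: 1.

1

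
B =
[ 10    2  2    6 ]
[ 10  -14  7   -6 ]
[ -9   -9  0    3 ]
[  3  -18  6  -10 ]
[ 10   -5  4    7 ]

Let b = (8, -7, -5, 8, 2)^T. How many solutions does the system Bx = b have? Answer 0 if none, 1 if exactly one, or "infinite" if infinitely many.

Row reduce the augmented matrix [B | b].
R2 ← R2 − R1: [0, -16, 5, -12, -15]
R3 ← R3 + (9/10)·R1: [0, -36/5, 9/5, 42/5, 11/5]
R4 ← R4 − (3/10)·R1: [0, -93/5, 27/5, -59/5, 28/5]
R5 ← R5 − R1: [0, -7, 2, 1, -6]
R3 ← R3 − (9/20)·R2: [0, 0, -9/20, 69/5, 179/20]
R4 ← R4 − (93/80)·R2: [0, 0, -33/80, 43/20, 1843/80]
R5 ← R5 − (7/16)·R2: [0, 0, -3/16, 25/4, 9/16]
R4 ← R4 − (11/12)·R3: [0, 0, 0, -21/2, 89/6]
R5 ← R5 − (5/12)·R3: [0, 0, 0, 1/2, -19/6]
R5 ← R5 + (1/21)·R4: [0, 0, 0, 0, -155/63]
The echelon form has 5 nonzero rows; the last pivot sits in the augmented column, so rank(B) = 4 but rank([B|b]) = 5.
Since the ranks differ, the system is inconsistent.
It has no solutions.

0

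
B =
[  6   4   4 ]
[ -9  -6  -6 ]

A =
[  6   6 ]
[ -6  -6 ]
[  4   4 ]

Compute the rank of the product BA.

1

First compute BA:
[[ 28,  28],
 [-42, -42]]
Now row reduce the product.
R2 ← R2 + (3/2)·R1: [0, 0]
1 nonzero row, so rank(BA) = 1.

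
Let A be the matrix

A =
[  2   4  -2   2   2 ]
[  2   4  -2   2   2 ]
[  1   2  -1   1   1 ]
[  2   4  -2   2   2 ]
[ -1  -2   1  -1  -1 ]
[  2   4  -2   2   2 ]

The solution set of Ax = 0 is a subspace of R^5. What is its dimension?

4

Row reduce to echelon form.
R2 ← R2 − R1: [0, 0, 0, 0, 0]
R3 ← R3 − (1/2)·R1: [0, 0, 0, 0, 0]
R4 ← R4 − R1: [0, 0, 0, 0, 0]
R5 ← R5 + (1/2)·R1: [0, 0, 0, 0, 0]
R6 ← R6 − R1: [0, 0, 0, 0, 0]
1 nonzero row, so rank(A) = 1.
A has 5 columns; by rank–nullity, nullity = 5 − 1 = 4.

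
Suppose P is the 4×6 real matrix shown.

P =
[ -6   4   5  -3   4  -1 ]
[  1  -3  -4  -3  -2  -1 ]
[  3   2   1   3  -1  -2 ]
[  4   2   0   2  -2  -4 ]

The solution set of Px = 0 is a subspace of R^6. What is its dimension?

Row reduce to echelon form.
R2 ← R2 + (1/6)·R1: [0, -7/3, -19/6, -7/2, -4/3, -7/6]
R3 ← R3 + (1/2)·R1: [0, 4, 7/2, 3/2, 1, -5/2]
R4 ← R4 + (2/3)·R1: [0, 14/3, 10/3, 0, 2/3, -14/3]
R3 ← R3 + (12/7)·R2: [0, 0, -27/14, -9/2, -9/7, -9/2]
R4 ← R4 + (2)·R2: [0, 0, -3, -7, -2, -7]
R4 ← R4 − (14/9)·R3: [0, 0, 0, 0, 0, 0]
3 nonzero rows, so rank(P) = 3.
P has 6 columns; by rank–nullity, nullity = 6 − 3 = 3.

3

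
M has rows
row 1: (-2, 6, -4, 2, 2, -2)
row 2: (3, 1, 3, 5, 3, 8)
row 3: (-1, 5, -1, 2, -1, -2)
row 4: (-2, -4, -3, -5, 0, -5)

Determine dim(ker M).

2

Row reduce to echelon form.
R2 ← R2 + (3/2)·R1: [0, 10, -3, 8, 6, 5]
R3 ← R3 − (1/2)·R1: [0, 2, 1, 1, -2, -1]
R4 ← R4 − R1: [0, -10, 1, -7, -2, -3]
R3 ← R3 − (1/5)·R2: [0, 0, 8/5, -3/5, -16/5, -2]
R4 ← R4 + R2: [0, 0, -2, 1, 4, 2]
R4 ← R4 + (5/4)·R3: [0, 0, 0, 1/4, 0, -1/2]
4 nonzero rows, so rank(M) = 4.
M has 6 columns; by rank–nullity, nullity = 6 − 4 = 2.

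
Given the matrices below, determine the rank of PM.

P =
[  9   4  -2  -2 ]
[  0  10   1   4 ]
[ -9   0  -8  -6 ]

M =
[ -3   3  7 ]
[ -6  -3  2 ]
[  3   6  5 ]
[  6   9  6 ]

First compute PM:
[[-69, -15,  49],
 [-33,  12,  49],
 [-33, -129, -139]]
Now row reduce the product.
R2 ← R2 − (11/23)·R1: [0, 441/23, 588/23]
R3 ← R3 − (11/23)·R1: [0, -2802/23, -3736/23]
R3 ← R3 + (934/147)·R2: [0, 0, 0]
2 nonzero rows, so rank(PM) = 2.

2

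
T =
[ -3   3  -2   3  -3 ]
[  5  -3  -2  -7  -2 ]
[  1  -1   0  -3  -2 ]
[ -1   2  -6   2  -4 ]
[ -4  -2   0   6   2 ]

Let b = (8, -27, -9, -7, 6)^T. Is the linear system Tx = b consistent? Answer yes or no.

Row reduce the augmented matrix [T | b].
R2 ← R2 + (5/3)·R1: [0, 2, -16/3, -2, -7, -41/3]
R3 ← R3 + (1/3)·R1: [0, 0, -2/3, -2, -3, -19/3]
R4 ← R4 − (1/3)·R1: [0, 1, -16/3, 1, -3, -29/3]
R5 ← R5 − (4/3)·R1: [0, -6, 8/3, 2, 6, -14/3]
R4 ← R4 − (1/2)·R2: [0, 0, -8/3, 2, 1/2, -17/6]
R5 ← R5 + (3)·R2: [0, 0, -40/3, -4, -15, -137/3]
R4 ← R4 − (4)·R3: [0, 0, 0, 10, 25/2, 45/2]
R5 ← R5 − (20)·R3: [0, 0, 0, 36, 45, 81]
R5 ← R5 − (18/5)·R4: [0, 0, 0, 0, 0, 0]
The echelon form has 4 nonzero rows, and every pivot lies in the first 5 columns, so rank(T) = rank([T|b]) = 4.
The system is consistent.

yes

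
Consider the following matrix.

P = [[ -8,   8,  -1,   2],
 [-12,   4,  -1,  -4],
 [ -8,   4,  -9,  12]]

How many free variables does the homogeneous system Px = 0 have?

Row reduce to echelon form.
R2 ← R2 − (3/2)·R1: [0, -8, 1/2, -7]
R3 ← R3 − R1: [0, -4, -8, 10]
R3 ← R3 − (1/2)·R2: [0, 0, -33/4, 27/2]
3 nonzero rows, so rank(P) = 3.
P has 4 columns; by rank–nullity, nullity = 4 − 3 = 1.

1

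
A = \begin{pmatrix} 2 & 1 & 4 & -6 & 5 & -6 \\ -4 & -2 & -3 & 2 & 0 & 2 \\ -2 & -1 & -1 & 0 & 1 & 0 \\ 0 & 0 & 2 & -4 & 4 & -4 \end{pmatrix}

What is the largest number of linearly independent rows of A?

Row reduce to echelon form.
R2 ← R2 + (2)·R1: [0, 0, 5, -10, 10, -10]
R3 ← R3 + R1: [0, 0, 3, -6, 6, -6]
R3 ← R3 − (3/5)·R2: [0, 0, 0, 0, 0, 0]
R4 ← R4 − (2/5)·R2: [0, 0, 0, 0, 0, 0]
Echelon form has 2 nonzero rows, so rank(A) = 2.
The rank gives the maximum number of linearly independent rows: 2.

2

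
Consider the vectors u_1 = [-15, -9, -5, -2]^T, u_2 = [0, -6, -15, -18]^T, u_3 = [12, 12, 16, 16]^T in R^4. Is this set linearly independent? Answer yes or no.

no

Form the matrix with these vectors as rows and row reduce.
R3 ← R3 + (4/5)·R1: [0, 24/5, 12, 72/5]
R3 ← R3 + (4/5)·R2: [0, 0, 0, 0]
2 nonzero rows, so the 3 vectors span a space of dimension 2.
Since 2 < 3, the vectors are linearly dependent.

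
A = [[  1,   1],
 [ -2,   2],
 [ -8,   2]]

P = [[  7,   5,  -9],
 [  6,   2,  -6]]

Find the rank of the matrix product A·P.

2

First compute AP:
[[ 13,   7, -15],
 [ -2,  -6,   6],
 [-44, -36,  60]]
Now row reduce the product.
R2 ← R2 + (2/13)·R1: [0, -64/13, 48/13]
R3 ← R3 + (44/13)·R1: [0, -160/13, 120/13]
R3 ← R3 − (5/2)·R2: [0, 0, 0]
2 nonzero rows, so rank(AP) = 2.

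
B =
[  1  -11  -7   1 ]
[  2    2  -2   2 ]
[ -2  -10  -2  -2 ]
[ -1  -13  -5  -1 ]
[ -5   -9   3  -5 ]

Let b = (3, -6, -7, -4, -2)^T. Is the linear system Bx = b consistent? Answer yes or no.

no

Row reduce the augmented matrix [B | b].
R2 ← R2 − (2)·R1: [0, 24, 12, 0, -12]
R3 ← R3 + (2)·R1: [0, -32, -16, 0, -1]
R4 ← R4 + R1: [0, -24, -12, 0, -1]
R5 ← R5 + (5)·R1: [0, -64, -32, 0, 13]
R3 ← R3 + (4/3)·R2: [0, 0, 0, 0, -17]
R4 ← R4 + R2: [0, 0, 0, 0, -13]
R5 ← R5 + (8/3)·R2: [0, 0, 0, 0, -19]
R4 ← R4 − (13/17)·R3: [0, 0, 0, 0, 0]
R5 ← R5 − (19/17)·R3: [0, 0, 0, 0, 0]
The echelon form has 3 nonzero rows; the last pivot sits in the augmented column, so rank(B) = 2 but rank([B|b]) = 3.
Since the ranks differ, the system is inconsistent.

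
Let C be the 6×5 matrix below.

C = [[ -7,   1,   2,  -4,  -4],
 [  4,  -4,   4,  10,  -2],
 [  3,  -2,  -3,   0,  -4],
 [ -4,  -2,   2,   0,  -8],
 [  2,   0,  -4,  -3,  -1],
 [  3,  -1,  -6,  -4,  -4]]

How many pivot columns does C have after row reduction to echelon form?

3

Row reduce to echelon form.
R2 ← R2 + (4/7)·R1: [0, -24/7, 36/7, 54/7, -30/7]
R3 ← R3 + (3/7)·R1: [0, -11/7, -15/7, -12/7, -40/7]
R4 ← R4 − (4/7)·R1: [0, -18/7, 6/7, 16/7, -40/7]
R5 ← R5 + (2/7)·R1: [0, 2/7, -24/7, -29/7, -15/7]
R6 ← R6 + (3/7)·R1: [0, -4/7, -36/7, -40/7, -40/7]
R3 ← R3 − (11/24)·R2: [0, 0, -9/2, -21/4, -15/4]
R4 ← R4 − (3/4)·R2: [0, 0, -3, -7/2, -5/2]
R5 ← R5 + (1/12)·R2: [0, 0, -3, -7/2, -5/2]
R6 ← R6 − (1/6)·R2: [0, 0, -6, -7, -5]
R4 ← R4 − (2/3)·R3: [0, 0, 0, 0, 0]
R5 ← R5 − (2/3)·R3: [0, 0, 0, 0, 0]
R6 ← R6 − (4/3)·R3: [0, 0, 0, 0, 0]
Echelon form has 3 nonzero rows, so rank(C) = 3.
Each nonzero row contributes one pivot column: 3 pivot columns.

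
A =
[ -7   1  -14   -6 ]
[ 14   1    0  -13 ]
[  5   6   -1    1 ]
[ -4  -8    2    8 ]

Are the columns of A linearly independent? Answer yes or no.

yes

Row reduce A to echelon form.
R2 ← R2 + (2)·R1: [0, 3, -28, -25]
R3 ← R3 + (5/7)·R1: [0, 47/7, -11, -23/7]
R4 ← R4 − (4/7)·R1: [0, -60/7, 10, 80/7]
R3 ← R3 − (47/21)·R2: [0, 0, 155/3, 158/3]
R4 ← R4 + (20/7)·R2: [0, 0, -70, -60]
R4 ← R4 + (42/31)·R3: [0, 0, 0, 352/31]
4 pivots among 4 columns.
Every column is a pivot column, so the columns are linearly independent.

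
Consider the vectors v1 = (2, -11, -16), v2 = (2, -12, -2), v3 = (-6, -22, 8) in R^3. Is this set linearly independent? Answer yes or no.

yes

Form the matrix with these vectors as rows and row reduce.
R2 ← R2 − R1: [0, -1, 14]
R3 ← R3 + (3)·R1: [0, -55, -40]
R3 ← R3 − (55)·R2: [0, 0, -810]
3 nonzero rows, so the 3 vectors span a space of dimension 3.
Since 3 = 3, the vectors are linearly independent.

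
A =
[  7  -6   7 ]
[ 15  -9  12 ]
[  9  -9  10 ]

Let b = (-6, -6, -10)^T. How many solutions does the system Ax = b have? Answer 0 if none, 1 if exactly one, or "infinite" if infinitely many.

Row reduce the augmented matrix [A | b].
R2 ← R2 − (15/7)·R1: [0, 27/7, -3, 48/7]
R3 ← R3 − (9/7)·R1: [0, -9/7, 1, -16/7]
R3 ← R3 + (1/3)·R2: [0, 0, 0, 0]
The echelon form has 2 nonzero rows, and every pivot lies in the first 3 columns, so rank(A) = rank([A|b]) = 2.
The system is consistent.
rank = 2 < 3 unknowns, so there are infinitely many solutions.

infinite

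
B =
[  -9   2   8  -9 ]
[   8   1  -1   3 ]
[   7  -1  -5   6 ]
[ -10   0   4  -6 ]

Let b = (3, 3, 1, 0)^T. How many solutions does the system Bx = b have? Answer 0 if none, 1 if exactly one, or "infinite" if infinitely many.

Row reduce the augmented matrix [B | b].
R2 ← R2 + (8/9)·R1: [0, 25/9, 55/9, -5, 17/3]
R3 ← R3 + (7/9)·R1: [0, 5/9, 11/9, -1, 10/3]
R4 ← R4 − (10/9)·R1: [0, -20/9, -44/9, 4, -10/3]
R3 ← R3 − (1/5)·R2: [0, 0, 0, 0, 11/5]
R4 ← R4 + (4/5)·R2: [0, 0, 0, 0, 6/5]
R4 ← R4 − (6/11)·R3: [0, 0, 0, 0, 0]
The echelon form has 3 nonzero rows; the last pivot sits in the augmented column, so rank(B) = 2 but rank([B|b]) = 3.
Since the ranks differ, the system is inconsistent.
It has no solutions.

0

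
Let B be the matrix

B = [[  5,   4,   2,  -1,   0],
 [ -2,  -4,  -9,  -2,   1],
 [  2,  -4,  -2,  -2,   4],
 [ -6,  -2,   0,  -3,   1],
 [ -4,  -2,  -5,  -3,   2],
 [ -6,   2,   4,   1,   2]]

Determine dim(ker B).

0

Row reduce to echelon form.
R2 ← R2 + (2/5)·R1: [0, -12/5, -41/5, -12/5, 1]
R3 ← R3 − (2/5)·R1: [0, -28/5, -14/5, -8/5, 4]
R4 ← R4 + (6/5)·R1: [0, 14/5, 12/5, -21/5, 1]
R5 ← R5 + (4/5)·R1: [0, 6/5, -17/5, -19/5, 2]
R6 ← R6 + (6/5)·R1: [0, 34/5, 32/5, -1/5, 2]
R3 ← R3 − (7/3)·R2: [0, 0, 49/3, 4, 5/3]
R4 ← R4 + (7/6)·R2: [0, 0, -43/6, -7, 13/6]
R5 ← R5 + (1/2)·R2: [0, 0, -15/2, -5, 5/2]
R6 ← R6 + (17/6)·R2: [0, 0, -101/6, -7, 29/6]
R4 ← R4 + (43/98)·R3: [0, 0, 0, -257/49, 142/49]
R5 ← R5 + (45/98)·R3: [0, 0, 0, -155/49, 160/49]
R6 ← R6 + (101/98)·R3: [0, 0, 0, -141/49, 321/49]
R5 ← R5 − (155/257)·R4: [0, 0, 0, 0, 390/257]
R6 ← R6 − (141/257)·R4: [0, 0, 0, 0, 1275/257]
R6 ← R6 − (85/26)·R5: [0, 0, 0, 0, 0]
5 nonzero rows, so rank(B) = 5.
B has 5 columns; by rank–nullity, nullity = 5 − 5 = 0.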